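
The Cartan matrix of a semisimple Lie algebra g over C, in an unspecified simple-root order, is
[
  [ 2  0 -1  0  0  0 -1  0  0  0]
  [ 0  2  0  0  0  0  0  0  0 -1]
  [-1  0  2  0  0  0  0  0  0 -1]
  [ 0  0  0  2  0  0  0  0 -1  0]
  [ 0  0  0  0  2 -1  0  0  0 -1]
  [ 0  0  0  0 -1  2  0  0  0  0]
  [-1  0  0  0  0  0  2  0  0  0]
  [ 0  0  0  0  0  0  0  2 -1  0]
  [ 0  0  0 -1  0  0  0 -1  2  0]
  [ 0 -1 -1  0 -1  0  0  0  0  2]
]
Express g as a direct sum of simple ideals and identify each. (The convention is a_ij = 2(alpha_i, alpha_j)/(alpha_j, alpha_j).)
A_3 (sl(4)) ⊕ E_7

The diagram associated to this matrix has two connected components: the simple roots {alpha_4, alpha_8, alpha_9} form a chain of 3 nodes with single edges (A_3), and {alpha_1, alpha_2, alpha_3, alpha_5, alpha_6, alpha_7, alpha_10} form a chain of 6 nodes with one extra node attached to the third node from one end (E_7). A semisimple Lie algebra decomposes uniquely as the direct sum of simple ideals, one per connected component of its Dynkin diagram, so g ≅ A_3 ⊕ E_7 (dimension 15 + 133 = 148).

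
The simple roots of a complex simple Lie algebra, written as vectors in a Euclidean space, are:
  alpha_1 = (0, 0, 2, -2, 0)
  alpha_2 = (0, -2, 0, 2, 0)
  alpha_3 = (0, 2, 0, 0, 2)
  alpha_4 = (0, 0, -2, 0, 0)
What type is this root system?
Compute the Cartan integers a_ij = 2(alpha_i, alpha_j)/(alpha_j, alpha_j); the resulting 4x4 Cartan matrix is
[[2, -1, 0, -2], [-1, 2, -1, 0], [0, -1, 2, 0], [-1, 0, 0, 2]].
The roots have two lengths (squared-length ratio 2:1); the short ones are alpha_{4}. The associated Dynkin diagram is a chain of 4 nodes with a double edge at one end; the terminal node there is the unique short simple root (B_4), so the type is B_4 (the algebra so(9)).

B_4 (so(9))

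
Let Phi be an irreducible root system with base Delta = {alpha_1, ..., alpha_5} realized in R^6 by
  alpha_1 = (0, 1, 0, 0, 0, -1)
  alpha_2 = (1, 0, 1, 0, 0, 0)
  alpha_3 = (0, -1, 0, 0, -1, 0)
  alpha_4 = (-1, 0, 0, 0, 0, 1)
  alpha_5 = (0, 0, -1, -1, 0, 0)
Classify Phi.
A5

Compute the Cartan integers a_ij = 2(alpha_i, alpha_j)/(alpha_j, alpha_j); the resulting 5x5 Cartan matrix is
[[2, 0, -1, -1, 0], [0, 2, 0, -1, -1], [-1, 0, 2, 0, 0], [-1, -1, 0, 2, 0], [0, -1, 0, 0, 2]].
All simple roots have the same length, so the diagram is simply laced. The associated Dynkin diagram is a chain of 5 nodes with single edges (A_5), so the type is A_5 (the algebra sl(6)).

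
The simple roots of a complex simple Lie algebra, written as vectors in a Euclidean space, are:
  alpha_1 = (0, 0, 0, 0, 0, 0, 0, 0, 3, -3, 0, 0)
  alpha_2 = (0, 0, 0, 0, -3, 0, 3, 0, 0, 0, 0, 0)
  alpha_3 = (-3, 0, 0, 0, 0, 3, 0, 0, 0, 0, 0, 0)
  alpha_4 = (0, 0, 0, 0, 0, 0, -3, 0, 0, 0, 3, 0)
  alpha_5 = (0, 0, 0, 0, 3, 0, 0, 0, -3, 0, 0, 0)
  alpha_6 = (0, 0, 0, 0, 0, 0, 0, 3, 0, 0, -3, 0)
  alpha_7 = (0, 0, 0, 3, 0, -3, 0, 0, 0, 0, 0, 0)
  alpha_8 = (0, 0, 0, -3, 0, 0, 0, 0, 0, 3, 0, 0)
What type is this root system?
A_8

Compute the Cartan integers a_ij = 2(alpha_i, alpha_j)/(alpha_j, alpha_j); the resulting 8x8 Cartan matrix is
[[2, 0, 0, 0, -1, 0, 0, -1], [0, 2, 0, -1, -1, 0, 0, 0], [0, 0, 2, 0, 0, 0, -1, 0], [0, -1, 0, 2, 0, -1, 0, 0], [-1, -1, 0, 0, 2, 0, 0, 0], [0, 0, 0, -1, 0, 2, 0, 0], [0, 0, -1, 0, 0, 0, 2, -1], [-1, 0, 0, 0, 0, 0, -1, 2]].
All simple roots have the same length, so the diagram is simply laced. The associated Dynkin diagram is a chain of 8 nodes with single edges (A_8), so the type is A_8 (the algebra sl(9)).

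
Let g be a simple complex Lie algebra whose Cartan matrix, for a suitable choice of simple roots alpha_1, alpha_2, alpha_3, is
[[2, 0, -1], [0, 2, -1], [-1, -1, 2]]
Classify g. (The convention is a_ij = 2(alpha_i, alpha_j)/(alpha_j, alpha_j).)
The matrix has rank 3 with 2's on the diagonal. Reading the off-diagonal entries as Dynkin edges (a single edge where a_ij = a_ji = -1; a double or triple edge where a_ij * a_ji = 2 or 3), the diagram is a chain of 3 nodes with single edges (A_3). One simple-root ordering that puts it in standard form is (alpha_2, alpha_3, alpha_1). So the algebra is type A_3, i.e. sl(4).

A_3 (sl(4))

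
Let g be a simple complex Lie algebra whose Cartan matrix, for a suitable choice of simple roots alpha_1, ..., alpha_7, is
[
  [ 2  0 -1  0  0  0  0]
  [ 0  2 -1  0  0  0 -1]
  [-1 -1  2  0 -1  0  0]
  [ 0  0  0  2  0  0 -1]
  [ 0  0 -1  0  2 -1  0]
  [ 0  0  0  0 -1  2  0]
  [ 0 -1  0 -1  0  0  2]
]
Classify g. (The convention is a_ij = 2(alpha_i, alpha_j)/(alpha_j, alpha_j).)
The matrix has rank 7 with 2's on the diagonal. Reading the off-diagonal entries as Dynkin edges (a single edge where a_ij = a_ji = -1; a double or triple edge where a_ij * a_ji = 2 or 3), the diagram is a chain of 6 nodes with one extra node attached to the third node from one end (E_7). One simple-root ordering that puts it in standard form is (alpha_6, alpha_1, alpha_5, alpha_3, alpha_2, alpha_7, alpha_4). So the algebra is type E_7.

E7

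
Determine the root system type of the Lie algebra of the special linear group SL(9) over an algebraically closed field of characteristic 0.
type A_8

This is sl(9), which has dimension 9^2 - 1 = 80 and rank 9 - 1 = 8 (a Cartan subalgebra is the diagonal traceless matrices). In the classification of classical Lie algebras, the special linear algebra sl(n+1) has type A_n; here n = 8, so the Dynkin diagram is a chain of 8 nodes with single edges (A_8). Hence the type is A_8.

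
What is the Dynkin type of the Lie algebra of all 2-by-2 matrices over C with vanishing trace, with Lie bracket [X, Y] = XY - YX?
This is sl(2), which has dimension 2^2 - 1 = 3 and rank 2 - 1 = 1 (a Cartan subalgebra is the diagonal traceless matrices). In the classification of classical Lie algebras, the special linear algebra sl(n+1) has type A_n; here n = 1, so the Dynkin diagram is a chain of 1 nodes with single edges (A_1). Hence the type is A_1.

A_1 (sl(2))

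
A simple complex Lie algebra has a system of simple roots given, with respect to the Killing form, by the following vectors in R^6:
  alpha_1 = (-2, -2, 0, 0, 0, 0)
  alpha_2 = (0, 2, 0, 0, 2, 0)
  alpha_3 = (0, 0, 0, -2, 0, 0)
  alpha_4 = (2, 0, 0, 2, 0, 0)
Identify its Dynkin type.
type B_4

Compute the Cartan integers a_ij = 2(alpha_i, alpha_j)/(alpha_j, alpha_j); the resulting 4x4 Cartan matrix is
[[2, -1, 0, -1], [-1, 2, 0, 0], [0, 0, 2, -1], [-1, 0, -2, 2]].
The roots have two lengths (squared-length ratio 2:1); the short ones are alpha_{3}. The associated Dynkin diagram is a chain of 4 nodes with a double edge at one end; the terminal node there is the unique short simple root (B_4), so the type is B_4 (the algebra so(9)).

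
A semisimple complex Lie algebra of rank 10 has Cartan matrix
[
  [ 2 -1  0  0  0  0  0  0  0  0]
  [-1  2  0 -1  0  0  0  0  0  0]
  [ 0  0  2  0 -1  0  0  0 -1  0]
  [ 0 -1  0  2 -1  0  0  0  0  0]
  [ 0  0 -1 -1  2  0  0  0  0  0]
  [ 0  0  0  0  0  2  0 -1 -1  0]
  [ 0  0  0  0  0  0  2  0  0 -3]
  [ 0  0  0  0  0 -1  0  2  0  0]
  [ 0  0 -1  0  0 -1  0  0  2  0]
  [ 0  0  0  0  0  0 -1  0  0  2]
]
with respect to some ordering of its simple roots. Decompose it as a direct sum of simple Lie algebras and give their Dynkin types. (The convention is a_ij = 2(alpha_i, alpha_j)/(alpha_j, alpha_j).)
A_8 (sl(9)) ⊕ G_2

The diagram associated to this matrix has two connected components: the simple roots {alpha_1, alpha_2, alpha_3, alpha_4, alpha_5, alpha_6, alpha_8, alpha_9} form a chain of 8 nodes with single edges (A_8), and {alpha_7, alpha_10} form two nodes joined by a triple edge (G_2). A semisimple Lie algebra decomposes uniquely as the direct sum of simple ideals, one per connected component of its Dynkin diagram, so g ≅ A_8 ⊕ G_2 (dimension 80 + 14 = 94).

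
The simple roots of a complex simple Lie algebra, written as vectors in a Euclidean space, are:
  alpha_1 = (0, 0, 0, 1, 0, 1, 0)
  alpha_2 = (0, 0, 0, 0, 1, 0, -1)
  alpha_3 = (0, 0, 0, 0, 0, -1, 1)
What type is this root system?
Compute the Cartan integers a_ij = 2(alpha_i, alpha_j)/(alpha_j, alpha_j); the resulting 3x3 Cartan matrix is
[[2, 0, -1], [0, 2, -1], [-1, -1, 2]].
All simple roots have the same length, so the diagram is simply laced. The associated Dynkin diagram is a chain of 3 nodes with single edges (A_3), so the type is A_3 (the algebra sl(4)).

A_3 (sl(4))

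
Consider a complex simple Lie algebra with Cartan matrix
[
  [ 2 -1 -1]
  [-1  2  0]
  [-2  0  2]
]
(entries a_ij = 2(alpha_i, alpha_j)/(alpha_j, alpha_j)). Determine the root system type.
C_3 (sp(6))

The matrix has rank 3 with 2's on the diagonal. Reading the off-diagonal entries as Dynkin edges (a single edge where a_ij = a_ji = -1; a double or triple edge where a_ij * a_ji = 2 or 3), the diagram is a chain of 3 nodes with a double edge at one end; the terminal node there is the unique long simple root (C_3). One simple-root ordering that puts it in standard form is (alpha_2, alpha_1, alpha_3). So the algebra is type C_3, i.e. sp(6).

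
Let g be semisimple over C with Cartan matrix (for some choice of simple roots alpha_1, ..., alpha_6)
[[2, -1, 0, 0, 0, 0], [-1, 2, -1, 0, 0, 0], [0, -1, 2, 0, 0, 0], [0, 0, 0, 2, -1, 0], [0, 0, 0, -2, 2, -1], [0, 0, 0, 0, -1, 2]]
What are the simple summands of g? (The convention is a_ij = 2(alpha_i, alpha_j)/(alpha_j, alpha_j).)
The diagram associated to this matrix has two connected components: the simple roots {alpha_1, alpha_2, alpha_3} form a chain of 3 nodes with single edges (A_3), and {alpha_4, alpha_5, alpha_6} form a chain of 3 nodes with a double edge at one end; the terminal node there is the unique short simple root (B_3). A semisimple Lie algebra decomposes uniquely as the direct sum of simple ideals, one per connected component of its Dynkin diagram, so g ≅ A_3 ⊕ B_3 (dimension 15 + 21 = 36).

A_3 ⊕ B_3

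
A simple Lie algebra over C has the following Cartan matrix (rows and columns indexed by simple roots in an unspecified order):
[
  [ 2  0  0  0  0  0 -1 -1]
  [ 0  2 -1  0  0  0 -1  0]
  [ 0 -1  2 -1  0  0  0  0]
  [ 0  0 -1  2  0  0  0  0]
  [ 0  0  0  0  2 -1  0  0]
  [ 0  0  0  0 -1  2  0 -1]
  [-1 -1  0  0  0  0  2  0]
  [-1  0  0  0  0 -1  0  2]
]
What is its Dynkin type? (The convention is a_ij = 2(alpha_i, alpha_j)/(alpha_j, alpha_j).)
The matrix has rank 8 with 2's on the diagonal. Reading the off-diagonal entries as Dynkin edges (a single edge where a_ij = a_ji = -1; a double or triple edge where a_ij * a_ji = 2 or 3), the diagram is a chain of 8 nodes with single edges (A_8). One simple-root ordering that puts it in standard form is (alpha_5, alpha_6, alpha_8, alpha_1, alpha_7, alpha_2, alpha_3, alpha_4). So the algebra is type A_8, i.e. sl(9).

A_8 (sl(9))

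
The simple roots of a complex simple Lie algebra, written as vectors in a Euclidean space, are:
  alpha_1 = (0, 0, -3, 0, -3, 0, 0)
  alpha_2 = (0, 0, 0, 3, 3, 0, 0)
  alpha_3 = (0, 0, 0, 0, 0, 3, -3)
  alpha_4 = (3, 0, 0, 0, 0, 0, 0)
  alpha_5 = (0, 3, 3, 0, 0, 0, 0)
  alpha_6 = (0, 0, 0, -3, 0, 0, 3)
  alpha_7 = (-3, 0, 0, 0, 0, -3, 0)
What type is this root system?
Compute the Cartan integers a_ij = 2(alpha_i, alpha_j)/(alpha_j, alpha_j); the resulting 7x7 Cartan matrix is
[[2, -1, 0, 0, -1, 0, 0], [-1, 2, 0, 0, 0, -1, 0], [0, 0, 2, 0, 0, -1, -1], [0, 0, 0, 2, 0, 0, -1], [-1, 0, 0, 0, 2, 0, 0], [0, -1, -1, 0, 0, 2, 0], [0, 0, -1, -2, 0, 0, 2]].
The roots have two lengths (squared-length ratio 2:1); the short ones are alpha_{4}. The associated Dynkin diagram is a chain of 7 nodes with a double edge at one end; the terminal node there is the unique short simple root (B_7), so the type is B_7 (the algebra so(15)).

type B_7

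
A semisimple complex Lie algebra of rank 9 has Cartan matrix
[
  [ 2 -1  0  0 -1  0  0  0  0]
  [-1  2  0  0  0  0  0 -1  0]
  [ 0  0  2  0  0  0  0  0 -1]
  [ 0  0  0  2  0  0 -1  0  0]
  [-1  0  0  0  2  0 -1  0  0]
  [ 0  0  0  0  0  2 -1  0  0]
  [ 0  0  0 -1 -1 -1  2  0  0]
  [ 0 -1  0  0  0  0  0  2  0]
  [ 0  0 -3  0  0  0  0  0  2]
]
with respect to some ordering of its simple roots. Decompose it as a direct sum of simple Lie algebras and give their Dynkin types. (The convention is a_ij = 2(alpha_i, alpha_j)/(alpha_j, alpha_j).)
The diagram associated to this matrix has two connected components: the simple roots {alpha_1, alpha_2, alpha_4, alpha_5, alpha_6, alpha_7, alpha_8} form a chain of 5 nodes with a fork of two nodes at one end (D_7), and {alpha_3, alpha_9} form two nodes joined by a triple edge (G_2). A semisimple Lie algebra decomposes uniquely as the direct sum of simple ideals, one per connected component of its Dynkin diagram, so g ≅ D_7 ⊕ G_2 (dimension 91 + 14 = 105).

D_7 (so(14)) + G_2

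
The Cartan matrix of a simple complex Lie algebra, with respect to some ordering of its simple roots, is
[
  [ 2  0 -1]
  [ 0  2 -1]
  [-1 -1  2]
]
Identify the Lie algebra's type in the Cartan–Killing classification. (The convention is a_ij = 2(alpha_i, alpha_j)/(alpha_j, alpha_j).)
The matrix has rank 3 with 2's on the diagonal. Reading the off-diagonal entries as Dynkin edges (a single edge where a_ij = a_ji = -1; a double or triple edge where a_ij * a_ji = 2 or 3), the diagram is a chain of 3 nodes with single edges (A_3). One simple-root ordering that puts it in standard form is (alpha_1, alpha_3, alpha_2). So the algebra is type A_3, i.e. sl(4).

A3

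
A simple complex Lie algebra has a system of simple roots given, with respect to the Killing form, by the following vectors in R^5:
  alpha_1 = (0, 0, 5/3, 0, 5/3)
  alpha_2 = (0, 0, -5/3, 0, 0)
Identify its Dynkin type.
Compute the Cartan integers a_ij = 2(alpha_i, alpha_j)/(alpha_j, alpha_j); the resulting 2x2 Cartan matrix is
[[2, -2], [-1, 2]].
The roots have two lengths (squared-length ratio 2:1); the short ones are alpha_{2}. The associated Dynkin diagram is a chain of 2 nodes with a double edge at one end; the terminal node there is the unique short simple root (B_2), so the type is B_2 (the algebra so(5)).

type B_2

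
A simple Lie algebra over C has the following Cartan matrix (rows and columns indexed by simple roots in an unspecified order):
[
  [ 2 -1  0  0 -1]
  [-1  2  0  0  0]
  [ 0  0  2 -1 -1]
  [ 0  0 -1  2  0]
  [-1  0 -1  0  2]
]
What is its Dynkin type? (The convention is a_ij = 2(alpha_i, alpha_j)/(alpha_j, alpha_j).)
type A_5

The matrix has rank 5 with 2's on the diagonal. Reading the off-diagonal entries as Dynkin edges (a single edge where a_ij = a_ji = -1; a double or triple edge where a_ij * a_ji = 2 or 3), the diagram is a chain of 5 nodes with single edges (A_5). One simple-root ordering that puts it in standard form is (alpha_2, alpha_1, alpha_5, alpha_3, alpha_4). So the algebra is type A_5, i.e. sl(6).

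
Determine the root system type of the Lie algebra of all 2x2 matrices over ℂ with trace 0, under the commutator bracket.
This is sl(2), which has dimension 2^2 - 1 = 3 and rank 2 - 1 = 1 (a Cartan subalgebra is the diagonal traceless matrices). In the classification of classical Lie algebras, the special linear algebra sl(n+1) has type A_n; here n = 1, so the Dynkin diagram is a chain of 1 nodes with single edges (A_1). Hence the type is A_1.

A1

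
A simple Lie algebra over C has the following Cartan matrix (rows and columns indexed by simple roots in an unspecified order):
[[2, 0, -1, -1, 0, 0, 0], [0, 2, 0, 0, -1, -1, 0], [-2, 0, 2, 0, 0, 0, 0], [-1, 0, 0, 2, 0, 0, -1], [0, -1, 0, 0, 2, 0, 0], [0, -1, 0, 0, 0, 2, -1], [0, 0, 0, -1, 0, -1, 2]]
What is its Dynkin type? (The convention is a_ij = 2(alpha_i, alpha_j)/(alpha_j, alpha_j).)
The matrix has rank 7 with 2's on the diagonal. Reading the off-diagonal entries as Dynkin edges (a single edge where a_ij = a_ji = -1; a double or triple edge where a_ij * a_ji = 2 or 3), the diagram is a chain of 7 nodes with a double edge at one end; the terminal node there is the unique long simple root (C_7). One simple-root ordering that puts it in standard form is (alpha_5, alpha_2, alpha_6, alpha_7, alpha_4, alpha_1, alpha_3). So the algebra is type C_7, i.e. sp(14).

C_7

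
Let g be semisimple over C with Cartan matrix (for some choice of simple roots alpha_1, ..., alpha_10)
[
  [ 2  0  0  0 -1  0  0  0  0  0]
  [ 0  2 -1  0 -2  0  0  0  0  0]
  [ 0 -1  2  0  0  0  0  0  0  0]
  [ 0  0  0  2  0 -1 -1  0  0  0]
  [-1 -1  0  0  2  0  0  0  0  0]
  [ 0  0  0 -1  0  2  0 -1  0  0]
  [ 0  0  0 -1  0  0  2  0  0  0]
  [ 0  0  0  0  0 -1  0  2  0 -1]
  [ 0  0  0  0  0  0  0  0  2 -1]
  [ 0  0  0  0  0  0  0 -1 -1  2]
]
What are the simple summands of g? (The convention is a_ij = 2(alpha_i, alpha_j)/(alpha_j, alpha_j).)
A6 + F4

The diagram associated to this matrix has two connected components: the simple roots {alpha_4, alpha_6, alpha_7, alpha_8, alpha_9, alpha_10} form a chain of 6 nodes with single edges (A_6), and {alpha_1, alpha_2, alpha_3, alpha_5} form a chain of 4 nodes with a double edge between the middle two (F_4). A semisimple Lie algebra decomposes uniquely as the direct sum of simple ideals, one per connected component of its Dynkin diagram, so g ≅ A_6 ⊕ F_4 (dimension 48 + 52 = 100).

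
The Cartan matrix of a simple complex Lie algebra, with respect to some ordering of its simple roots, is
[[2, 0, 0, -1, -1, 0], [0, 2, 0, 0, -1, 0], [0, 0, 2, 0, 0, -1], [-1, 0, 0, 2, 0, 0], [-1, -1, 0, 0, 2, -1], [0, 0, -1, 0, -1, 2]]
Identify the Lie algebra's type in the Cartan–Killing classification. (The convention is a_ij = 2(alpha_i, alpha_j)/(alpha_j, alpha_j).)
The matrix has rank 6 with 2's on the diagonal. Reading the off-diagonal entries as Dynkin edges (a single edge where a_ij = a_ji = -1; a double or triple edge where a_ij * a_ji = 2 or 3), the diagram is a chain of 5 nodes with one extra node attached to the third node from one end (E_6). One simple-root ordering that puts it in standard form is (alpha_4, alpha_2, alpha_1, alpha_5, alpha_6, alpha_3). So the algebra is type E_6.

E6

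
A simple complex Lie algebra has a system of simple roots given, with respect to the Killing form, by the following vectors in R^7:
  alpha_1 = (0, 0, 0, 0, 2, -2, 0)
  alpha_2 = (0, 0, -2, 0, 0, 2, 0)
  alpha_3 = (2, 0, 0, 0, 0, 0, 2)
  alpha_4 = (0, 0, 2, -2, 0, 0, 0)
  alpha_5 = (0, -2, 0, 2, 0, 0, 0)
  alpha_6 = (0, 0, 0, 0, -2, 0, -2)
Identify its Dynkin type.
A_6

Compute the Cartan integers a_ij = 2(alpha_i, alpha_j)/(alpha_j, alpha_j); the resulting 6x6 Cartan matrix is
[[2, -1, 0, 0, 0, -1], [-1, 2, 0, -1, 0, 0], [0, 0, 2, 0, 0, -1], [0, -1, 0, 2, -1, 0], [0, 0, 0, -1, 2, 0], [-1, 0, -1, 0, 0, 2]].
All simple roots have the same length, so the diagram is simply laced. The associated Dynkin diagram is a chain of 6 nodes with single edges (A_6), so the type is A_6 (the algebra sl(7)).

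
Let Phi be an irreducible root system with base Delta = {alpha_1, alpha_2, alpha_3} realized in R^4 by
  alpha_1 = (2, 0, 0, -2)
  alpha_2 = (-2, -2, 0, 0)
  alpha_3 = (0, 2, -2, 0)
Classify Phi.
Compute the Cartan integers a_ij = 2(alpha_i, alpha_j)/(alpha_j, alpha_j); the resulting 3x3 Cartan matrix is
[[2, -1, 0], [-1, 2, -1], [0, -1, 2]].
All simple roots have the same length, so the diagram is simply laced. The associated Dynkin diagram is a chain of 3 nodes with single edges (A_3), so the type is A_3 (the algebra sl(4)).

A_3 (sl(4))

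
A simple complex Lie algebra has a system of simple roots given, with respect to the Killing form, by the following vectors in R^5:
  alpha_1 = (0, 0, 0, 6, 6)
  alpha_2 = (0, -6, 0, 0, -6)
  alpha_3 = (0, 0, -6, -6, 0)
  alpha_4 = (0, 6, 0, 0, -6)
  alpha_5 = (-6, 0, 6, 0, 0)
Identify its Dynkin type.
D5

Compute the Cartan integers a_ij = 2(alpha_i, alpha_j)/(alpha_j, alpha_j); the resulting 5x5 Cartan matrix is
[[2, -1, -1, -1, 0], [-1, 2, 0, 0, 0], [-1, 0, 2, 0, -1], [-1, 0, 0, 2, 0], [0, 0, -1, 0, 2]].
All simple roots have the same length, so the diagram is simply laced. The associated Dynkin diagram is a chain of 3 nodes with a fork of two nodes at one end (D_5), so the type is D_5 (the algebra so(10)).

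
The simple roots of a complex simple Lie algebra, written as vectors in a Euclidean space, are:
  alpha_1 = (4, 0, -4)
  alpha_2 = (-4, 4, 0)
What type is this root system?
Compute the Cartan integers a_ij = 2(alpha_i, alpha_j)/(alpha_j, alpha_j); the resulting 2x2 Cartan matrix is
[[2, -1], [-1, 2]].
All simple roots have the same length, so the diagram is simply laced. The associated Dynkin diagram is a chain of 2 nodes with single edges (A_2), so the type is A_2 (the algebra sl(3)).

A2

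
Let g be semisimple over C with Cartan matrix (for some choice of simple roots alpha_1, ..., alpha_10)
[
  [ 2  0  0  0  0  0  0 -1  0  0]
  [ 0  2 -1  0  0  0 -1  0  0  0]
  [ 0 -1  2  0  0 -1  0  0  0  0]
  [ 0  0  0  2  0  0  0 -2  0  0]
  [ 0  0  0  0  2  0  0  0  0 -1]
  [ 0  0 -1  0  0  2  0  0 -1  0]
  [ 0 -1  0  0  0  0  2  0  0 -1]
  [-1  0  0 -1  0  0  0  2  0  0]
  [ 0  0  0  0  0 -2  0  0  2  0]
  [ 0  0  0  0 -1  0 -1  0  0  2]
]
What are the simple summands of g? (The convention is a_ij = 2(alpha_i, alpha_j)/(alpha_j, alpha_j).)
The diagram associated to this matrix has two connected components: the simple roots {alpha_1, alpha_4, alpha_8} form a chain of 3 nodes with a double edge at one end; the terminal node there is the unique long simple root (C_3), and {alpha_2, alpha_3, alpha_5, alpha_6, alpha_7, alpha_9, alpha_10} form a chain of 7 nodes with a double edge at one end; the terminal node there is the unique long simple root (C_7). A semisimple Lie algebra decomposes uniquely as the direct sum of simple ideals, one per connected component of its Dynkin diagram, so g ≅ C_3 ⊕ C_7 (dimension 21 + 105 = 126).

C_3 ⊕ C_7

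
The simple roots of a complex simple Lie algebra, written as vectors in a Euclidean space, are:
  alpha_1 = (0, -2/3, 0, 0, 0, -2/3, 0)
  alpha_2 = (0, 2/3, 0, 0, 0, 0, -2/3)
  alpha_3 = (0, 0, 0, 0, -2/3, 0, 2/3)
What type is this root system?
type A_3

Compute the Cartan integers a_ij = 2(alpha_i, alpha_j)/(alpha_j, alpha_j); the resulting 3x3 Cartan matrix is
[[2, -1, 0], [-1, 2, -1], [0, -1, 2]].
All simple roots have the same length, so the diagram is simply laced. The associated Dynkin diagram is a chain of 3 nodes with single edges (A_3), so the type is A_3 (the algebra sl(4)).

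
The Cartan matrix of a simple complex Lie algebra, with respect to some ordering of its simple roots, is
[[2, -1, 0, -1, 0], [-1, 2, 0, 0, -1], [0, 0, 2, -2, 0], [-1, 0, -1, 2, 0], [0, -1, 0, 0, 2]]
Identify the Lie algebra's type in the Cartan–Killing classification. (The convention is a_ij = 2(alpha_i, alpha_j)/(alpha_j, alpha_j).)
The matrix has rank 5 with 2's on the diagonal. Reading the off-diagonal entries as Dynkin edges (a single edge where a_ij = a_ji = -1; a double or triple edge where a_ij * a_ji = 2 or 3), the diagram is a chain of 5 nodes with a double edge at one end; the terminal node there is the unique long simple root (C_5). One simple-root ordering that puts it in standard form is (alpha_5, alpha_2, alpha_1, alpha_4, alpha_3). So the algebra is type C_5, i.e. sp(10).

C5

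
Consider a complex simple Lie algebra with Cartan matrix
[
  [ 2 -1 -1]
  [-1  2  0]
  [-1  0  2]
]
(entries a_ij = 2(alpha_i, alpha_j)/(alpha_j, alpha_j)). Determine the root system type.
The matrix has rank 3 with 2's on the diagonal. Reading the off-diagonal entries as Dynkin edges (a single edge where a_ij = a_ji = -1; a double or triple edge where a_ij * a_ji = 2 or 3), the diagram is a chain of 3 nodes with single edges (A_3). One simple-root ordering that puts it in standard form is (alpha_2, alpha_1, alpha_3). So the algebra is type A_3, i.e. sl(4).

A3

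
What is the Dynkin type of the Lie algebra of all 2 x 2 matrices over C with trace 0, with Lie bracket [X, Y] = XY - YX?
A1

This is sl(2), which has dimension 2^2 - 1 = 3 and rank 2 - 1 = 1 (a Cartan subalgebra is the diagonal traceless matrices). In the classification of classical Lie algebras, the special linear algebra sl(n+1) has type A_n; here n = 1, so the Dynkin diagram is a chain of 1 nodes with single edges (A_1). Hence the type is A_1.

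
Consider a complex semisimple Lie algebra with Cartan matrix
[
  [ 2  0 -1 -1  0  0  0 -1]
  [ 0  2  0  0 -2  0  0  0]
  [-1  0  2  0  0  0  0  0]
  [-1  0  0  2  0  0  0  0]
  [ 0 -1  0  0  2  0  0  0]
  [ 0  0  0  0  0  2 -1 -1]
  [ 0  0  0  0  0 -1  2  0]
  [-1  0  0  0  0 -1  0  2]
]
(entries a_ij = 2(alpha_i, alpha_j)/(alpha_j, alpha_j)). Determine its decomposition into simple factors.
type B_2 ⊕ type D_6

The diagram associated to this matrix has two connected components: the simple roots {alpha_2, alpha_5} form a chain of 2 nodes with a double edge at one end; the terminal node there is the unique short simple root (B_2), and {alpha_1, alpha_3, alpha_4, alpha_6, alpha_7, alpha_8} form a chain of 4 nodes with a fork of two nodes at one end (D_6). A semisimple Lie algebra decomposes uniquely as the direct sum of simple ideals, one per connected component of its Dynkin diagram, so g ≅ B_2 ⊕ D_6 (dimension 10 + 66 = 76).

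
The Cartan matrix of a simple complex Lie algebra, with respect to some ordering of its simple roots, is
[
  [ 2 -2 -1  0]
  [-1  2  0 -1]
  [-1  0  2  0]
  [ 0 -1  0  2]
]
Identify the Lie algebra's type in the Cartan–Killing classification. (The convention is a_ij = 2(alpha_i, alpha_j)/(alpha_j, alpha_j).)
The matrix has rank 4 with 2's on the diagonal. Reading the off-diagonal entries as Dynkin edges (a single edge where a_ij = a_ji = -1; a double or triple edge where a_ij * a_ji = 2 or 3), the diagram is a chain of 4 nodes with a double edge between the middle two (F_4). One simple-root ordering that puts it in standard form is (alpha_3, alpha_1, alpha_2, alpha_4). So the algebra is type F_4.

type F_4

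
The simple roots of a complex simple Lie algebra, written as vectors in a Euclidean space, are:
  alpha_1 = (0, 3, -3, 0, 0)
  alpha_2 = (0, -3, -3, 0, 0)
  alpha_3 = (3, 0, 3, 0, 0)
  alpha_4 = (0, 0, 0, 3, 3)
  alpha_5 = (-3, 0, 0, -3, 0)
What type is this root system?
Compute the Cartan integers a_ij = 2(alpha_i, alpha_j)/(alpha_j, alpha_j); the resulting 5x5 Cartan matrix is
[[2, 0, -1, 0, 0], [0, 2, -1, 0, 0], [-1, -1, 2, 0, -1], [0, 0, 0, 2, -1], [0, 0, -1, -1, 2]].
All simple roots have the same length, so the diagram is simply laced. The associated Dynkin diagram is a chain of 3 nodes with a fork of two nodes at one end (D_5), so the type is D_5 (the algebra so(10)).

type D_5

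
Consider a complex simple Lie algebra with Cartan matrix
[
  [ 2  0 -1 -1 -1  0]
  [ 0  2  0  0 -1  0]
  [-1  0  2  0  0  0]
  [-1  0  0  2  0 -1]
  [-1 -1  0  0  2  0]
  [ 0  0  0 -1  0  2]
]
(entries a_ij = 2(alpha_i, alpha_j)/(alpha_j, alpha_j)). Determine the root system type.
E_6

The matrix has rank 6 with 2's on the diagonal. Reading the off-diagonal entries as Dynkin edges (a single edge where a_ij = a_ji = -1; a double or triple edge where a_ij * a_ji = 2 or 3), the diagram is a chain of 5 nodes with one extra node attached to the third node from one end (E_6). One simple-root ordering that puts it in standard form is (alpha_6, alpha_3, alpha_4, alpha_1, alpha_5, alpha_2). So the algebra is type E_6.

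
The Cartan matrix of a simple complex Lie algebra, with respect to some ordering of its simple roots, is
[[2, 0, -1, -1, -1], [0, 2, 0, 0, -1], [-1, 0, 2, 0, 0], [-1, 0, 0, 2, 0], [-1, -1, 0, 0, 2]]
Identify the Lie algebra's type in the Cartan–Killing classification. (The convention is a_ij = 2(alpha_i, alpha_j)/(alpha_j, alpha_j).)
The matrix has rank 5 with 2's on the diagonal. Reading the off-diagonal entries as Dynkin edges (a single edge where a_ij = a_ji = -1; a double or triple edge where a_ij * a_ji = 2 or 3), the diagram is a chain of 3 nodes with a fork of two nodes at one end (D_5). One simple-root ordering that puts it in standard form is (alpha_2, alpha_5, alpha_1, alpha_3, alpha_4). So the algebra is type D_5, i.e. so(10).

D_5 (so(10))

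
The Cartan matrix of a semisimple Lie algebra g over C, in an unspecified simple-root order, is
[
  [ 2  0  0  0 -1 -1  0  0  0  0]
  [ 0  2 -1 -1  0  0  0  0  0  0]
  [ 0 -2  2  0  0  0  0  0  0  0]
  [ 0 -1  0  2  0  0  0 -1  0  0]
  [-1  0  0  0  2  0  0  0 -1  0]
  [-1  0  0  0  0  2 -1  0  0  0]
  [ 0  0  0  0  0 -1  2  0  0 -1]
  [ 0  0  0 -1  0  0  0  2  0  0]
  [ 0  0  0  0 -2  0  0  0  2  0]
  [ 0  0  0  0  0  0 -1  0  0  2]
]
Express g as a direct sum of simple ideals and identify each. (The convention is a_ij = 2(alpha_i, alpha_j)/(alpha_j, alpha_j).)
The diagram associated to this matrix has two connected components: the simple roots {alpha_2, alpha_3, alpha_4, alpha_8} form a chain of 4 nodes with a double edge at one end; the terminal node there is the unique long simple root (C_4), and {alpha_1, alpha_5, alpha_6, alpha_7, alpha_9, alpha_10} form a chain of 6 nodes with a double edge at one end; the terminal node there is the unique long simple root (C_6). A semisimple Lie algebra decomposes uniquely as the direct sum of simple ideals, one per connected component of its Dynkin diagram, so g ≅ C_4 ⊕ C_6 (dimension 36 + 78 = 114).

C_4 (sp(8)) + C_6 (sp(12))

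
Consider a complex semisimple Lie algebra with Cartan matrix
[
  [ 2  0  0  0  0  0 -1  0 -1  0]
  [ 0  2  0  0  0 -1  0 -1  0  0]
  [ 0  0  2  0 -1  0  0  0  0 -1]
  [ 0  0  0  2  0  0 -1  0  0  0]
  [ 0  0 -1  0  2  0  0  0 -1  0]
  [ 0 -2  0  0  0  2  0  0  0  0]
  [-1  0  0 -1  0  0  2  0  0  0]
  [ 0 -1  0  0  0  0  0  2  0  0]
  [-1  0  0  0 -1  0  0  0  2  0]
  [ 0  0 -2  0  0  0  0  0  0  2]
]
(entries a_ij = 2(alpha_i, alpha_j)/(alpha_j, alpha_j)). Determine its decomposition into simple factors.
The diagram associated to this matrix has two connected components: the simple roots {alpha_2, alpha_6, alpha_8} form a chain of 3 nodes with a double edge at one end; the terminal node there is the unique long simple root (C_3), and {alpha_1, alpha_3, alpha_4, alpha_5, alpha_7, alpha_9, alpha_10} form a chain of 7 nodes with a double edge at one end; the terminal node there is the unique long simple root (C_7). A semisimple Lie algebra decomposes uniquely as the direct sum of simple ideals, one per connected component of its Dynkin diagram, so g ≅ C_3 ⊕ C_7 (dimension 21 + 105 = 126).

C3 + C7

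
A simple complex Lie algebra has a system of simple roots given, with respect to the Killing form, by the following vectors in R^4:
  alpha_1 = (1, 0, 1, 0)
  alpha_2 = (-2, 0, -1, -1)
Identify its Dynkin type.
G_2

Compute the Cartan integers a_ij = 2(alpha_i, alpha_j)/(alpha_j, alpha_j); the resulting 2x2 Cartan matrix is
[[2, -1], [-3, 2]].
The roots have two lengths (squared-length ratio 3:1); the short ones are alpha_{1}. The associated Dynkin diagram is two nodes joined by a triple edge (G_2), so the type is G_2.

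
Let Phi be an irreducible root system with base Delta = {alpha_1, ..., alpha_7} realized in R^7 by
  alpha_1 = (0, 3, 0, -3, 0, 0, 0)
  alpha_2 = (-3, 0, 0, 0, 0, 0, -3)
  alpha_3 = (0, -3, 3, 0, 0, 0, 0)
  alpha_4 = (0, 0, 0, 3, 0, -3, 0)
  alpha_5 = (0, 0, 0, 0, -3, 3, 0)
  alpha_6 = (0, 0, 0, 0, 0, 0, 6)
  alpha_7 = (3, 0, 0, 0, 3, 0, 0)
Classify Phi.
type C_7

Compute the Cartan integers a_ij = 2(alpha_i, alpha_j)/(alpha_j, alpha_j); the resulting 7x7 Cartan matrix is
[[2, 0, -1, -1, 0, 0, 0], [0, 2, 0, 0, 0, -1, -1], [-1, 0, 2, 0, 0, 0, 0], [-1, 0, 0, 2, -1, 0, 0], [0, 0, 0, -1, 2, 0, -1], [0, -2, 0, 0, 0, 2, 0], [0, -1, 0, 0, -1, 0, 2]].
The roots have two lengths (squared-length ratio 2:1); the short ones are alpha_{1,2,3,4,5,7}. The associated Dynkin diagram is a chain of 7 nodes with a double edge at one end; the terminal node there is the unique long simple root (C_7), so the type is C_7 (the algebra sp(14)).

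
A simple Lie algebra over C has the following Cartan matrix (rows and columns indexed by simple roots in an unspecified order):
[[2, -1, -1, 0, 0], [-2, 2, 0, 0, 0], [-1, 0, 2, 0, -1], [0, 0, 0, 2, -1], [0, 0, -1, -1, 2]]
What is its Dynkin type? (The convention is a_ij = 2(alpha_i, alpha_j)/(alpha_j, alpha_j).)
C_5 (sp(10))

The matrix has rank 5 with 2's on the diagonal. Reading the off-diagonal entries as Dynkin edges (a single edge where a_ij = a_ji = -1; a double or triple edge where a_ij * a_ji = 2 or 3), the diagram is a chain of 5 nodes with a double edge at one end; the terminal node there is the unique long simple root (C_5). One simple-root ordering that puts it in standard form is (alpha_4, alpha_5, alpha_3, alpha_1, alpha_2). So the algebra is type C_5, i.e. sp(10).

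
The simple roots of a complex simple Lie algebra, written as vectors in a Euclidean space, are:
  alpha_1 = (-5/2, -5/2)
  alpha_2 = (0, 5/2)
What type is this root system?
B_2

Compute the Cartan integers a_ij = 2(alpha_i, alpha_j)/(alpha_j, alpha_j); the resulting 2x2 Cartan matrix is
[[2, -2], [-1, 2]].
The roots have two lengths (squared-length ratio 2:1); the short ones are alpha_{2}. The associated Dynkin diagram is a chain of 2 nodes with a double edge at one end; the terminal node there is the unique short simple root (B_2), so the type is B_2 (the algebra so(5)).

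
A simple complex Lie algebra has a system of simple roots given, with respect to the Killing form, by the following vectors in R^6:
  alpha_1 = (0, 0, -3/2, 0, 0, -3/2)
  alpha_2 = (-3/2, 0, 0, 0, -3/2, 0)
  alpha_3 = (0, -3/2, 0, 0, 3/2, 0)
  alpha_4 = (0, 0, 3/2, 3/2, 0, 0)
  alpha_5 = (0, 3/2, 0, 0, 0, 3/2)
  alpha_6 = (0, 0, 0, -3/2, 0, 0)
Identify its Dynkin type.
type B_6

Compute the Cartan integers a_ij = 2(alpha_i, alpha_j)/(alpha_j, alpha_j); the resulting 6x6 Cartan matrix is
[[2, 0, 0, -1, -1, 0], [0, 2, -1, 0, 0, 0], [0, -1, 2, 0, -1, 0], [-1, 0, 0, 2, 0, -2], [-1, 0, -1, 0, 2, 0], [0, 0, 0, -1, 0, 2]].
The roots have two lengths (squared-length ratio 2:1); the short ones are alpha_{6}. The associated Dynkin diagram is a chain of 6 nodes with a double edge at one end; the terminal node there is the unique short simple root (B_6), so the type is B_6 (the algebra so(13)).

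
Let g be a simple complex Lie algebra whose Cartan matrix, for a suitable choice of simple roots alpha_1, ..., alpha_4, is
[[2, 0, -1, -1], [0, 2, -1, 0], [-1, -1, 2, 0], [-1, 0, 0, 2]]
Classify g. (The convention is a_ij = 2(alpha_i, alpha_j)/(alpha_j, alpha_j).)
The matrix has rank 4 with 2's on the diagonal. Reading the off-diagonal entries as Dynkin edges (a single edge where a_ij = a_ji = -1; a double or triple edge where a_ij * a_ji = 2 or 3), the diagram is a chain of 4 nodes with single edges (A_4). One simple-root ordering that puts it in standard form is (alpha_4, alpha_1, alpha_3, alpha_2). So the algebra is type A_4, i.e. sl(5).

type A_4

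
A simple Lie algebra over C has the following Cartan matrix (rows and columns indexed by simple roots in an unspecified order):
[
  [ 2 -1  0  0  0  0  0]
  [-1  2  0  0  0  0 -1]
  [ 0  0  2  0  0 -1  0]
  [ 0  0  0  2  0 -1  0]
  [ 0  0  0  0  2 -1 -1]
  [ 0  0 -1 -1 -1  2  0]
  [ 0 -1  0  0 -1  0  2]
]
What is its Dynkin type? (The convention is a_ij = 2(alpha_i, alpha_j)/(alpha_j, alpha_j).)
D7

The matrix has rank 7 with 2's on the diagonal. Reading the off-diagonal entries as Dynkin edges (a single edge where a_ij = a_ji = -1; a double or triple edge where a_ij * a_ji = 2 or 3), the diagram is a chain of 5 nodes with a fork of two nodes at one end (D_7). One simple-root ordering that puts it in standard form is (alpha_1, alpha_2, alpha_7, alpha_5, alpha_6, alpha_4, alpha_3). So the algebra is type D_7, i.e. so(14).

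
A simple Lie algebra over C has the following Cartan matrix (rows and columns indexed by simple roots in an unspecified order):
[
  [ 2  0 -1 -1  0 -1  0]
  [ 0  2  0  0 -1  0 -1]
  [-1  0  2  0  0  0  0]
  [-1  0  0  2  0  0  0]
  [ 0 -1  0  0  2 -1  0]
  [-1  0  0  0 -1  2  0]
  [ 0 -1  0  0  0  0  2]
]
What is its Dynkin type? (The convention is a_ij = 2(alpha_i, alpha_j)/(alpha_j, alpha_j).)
type D_7

The matrix has rank 7 with 2's on the diagonal. Reading the off-diagonal entries as Dynkin edges (a single edge where a_ij = a_ji = -1; a double or triple edge where a_ij * a_ji = 2 or 3), the diagram is a chain of 5 nodes with a fork of two nodes at one end (D_7). One simple-root ordering that puts it in standard form is (alpha_7, alpha_2, alpha_5, alpha_6, alpha_1, alpha_4, alpha_3). So the algebra is type D_7, i.e. so(14).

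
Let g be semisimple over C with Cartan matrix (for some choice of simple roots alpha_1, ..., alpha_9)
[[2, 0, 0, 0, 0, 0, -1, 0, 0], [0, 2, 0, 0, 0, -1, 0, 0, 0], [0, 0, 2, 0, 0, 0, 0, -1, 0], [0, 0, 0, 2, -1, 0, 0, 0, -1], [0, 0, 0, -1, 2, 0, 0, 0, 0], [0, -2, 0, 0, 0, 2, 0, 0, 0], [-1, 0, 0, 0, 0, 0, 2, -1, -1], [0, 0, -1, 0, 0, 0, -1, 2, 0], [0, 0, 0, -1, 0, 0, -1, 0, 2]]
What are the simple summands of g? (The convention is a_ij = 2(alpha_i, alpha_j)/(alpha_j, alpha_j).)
type B_2 ⊕ type E_7

The diagram associated to this matrix has two connected components: the simple roots {alpha_2, alpha_6} form a chain of 2 nodes with a double edge at one end; the terminal node there is the unique short simple root (B_2), and {alpha_1, alpha_3, alpha_4, alpha_5, alpha_7, alpha_8, alpha_9} form a chain of 6 nodes with one extra node attached to the third node from one end (E_7). A semisimple Lie algebra decomposes uniquely as the direct sum of simple ideals, one per connected component of its Dynkin diagram, so g ≅ B_2 ⊕ E_7 (dimension 10 + 133 = 143).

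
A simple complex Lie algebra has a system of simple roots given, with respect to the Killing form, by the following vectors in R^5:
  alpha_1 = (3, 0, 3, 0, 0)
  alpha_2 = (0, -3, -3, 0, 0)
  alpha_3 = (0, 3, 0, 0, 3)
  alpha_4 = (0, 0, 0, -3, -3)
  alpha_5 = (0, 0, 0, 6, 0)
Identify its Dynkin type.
C_5 (sp(10))

Compute the Cartan integers a_ij = 2(alpha_i, alpha_j)/(alpha_j, alpha_j); the resulting 5x5 Cartan matrix is
[[2, -1, 0, 0, 0], [-1, 2, -1, 0, 0], [0, -1, 2, -1, 0], [0, 0, -1, 2, -1], [0, 0, 0, -2, 2]].
The roots have two lengths (squared-length ratio 2:1); the short ones are alpha_{1,2,3,4}. The associated Dynkin diagram is a chain of 5 nodes with a double edge at one end; the terminal node there is the unique long simple root (C_5), so the type is C_5 (the algebra sp(10)).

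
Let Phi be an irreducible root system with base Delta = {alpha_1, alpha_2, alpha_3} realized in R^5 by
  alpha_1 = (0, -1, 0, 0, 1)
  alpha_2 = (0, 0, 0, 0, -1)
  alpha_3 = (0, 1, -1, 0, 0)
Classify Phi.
type B_3

Compute the Cartan integers a_ij = 2(alpha_i, alpha_j)/(alpha_j, alpha_j); the resulting 3x3 Cartan matrix is
[[2, -2, -1], [-1, 2, 0], [-1, 0, 2]].
The roots have two lengths (squared-length ratio 2:1); the short ones are alpha_{2}. The associated Dynkin diagram is a chain of 3 nodes with a double edge at one end; the terminal node there is the unique short simple root (B_3), so the type is B_3 (the algebra so(7)).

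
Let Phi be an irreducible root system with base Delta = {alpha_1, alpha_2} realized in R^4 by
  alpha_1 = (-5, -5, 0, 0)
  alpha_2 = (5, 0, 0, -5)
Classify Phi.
Compute the Cartan integers a_ij = 2(alpha_i, alpha_j)/(alpha_j, alpha_j); the resulting 2x2 Cartan matrix is
[[2, -1], [-1, 2]].
All simple roots have the same length, so the diagram is simply laced. The associated Dynkin diagram is a chain of 2 nodes with single edges (A_2), so the type is A_2 (the algebra sl(3)).

type A_2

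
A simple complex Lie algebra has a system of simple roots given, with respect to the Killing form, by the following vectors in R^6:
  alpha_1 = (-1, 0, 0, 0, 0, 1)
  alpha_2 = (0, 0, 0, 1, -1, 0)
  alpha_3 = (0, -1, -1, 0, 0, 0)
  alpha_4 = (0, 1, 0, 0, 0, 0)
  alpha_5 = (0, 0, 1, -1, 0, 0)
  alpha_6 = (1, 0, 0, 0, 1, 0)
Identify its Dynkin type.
Compute the Cartan integers a_ij = 2(alpha_i, alpha_j)/(alpha_j, alpha_j); the resulting 6x6 Cartan matrix is
[[2, 0, 0, 0, 0, -1], [0, 2, 0, 0, -1, -1], [0, 0, 2, -2, -1, 0], [0, 0, -1, 2, 0, 0], [0, -1, -1, 0, 2, 0], [-1, -1, 0, 0, 0, 2]].
The roots have two lengths (squared-length ratio 2:1); the short ones are alpha_{4}. The associated Dynkin diagram is a chain of 6 nodes with a double edge at one end; the terminal node there is the unique short simple root (B_6), so the type is B_6 (the algebra so(13)).

B6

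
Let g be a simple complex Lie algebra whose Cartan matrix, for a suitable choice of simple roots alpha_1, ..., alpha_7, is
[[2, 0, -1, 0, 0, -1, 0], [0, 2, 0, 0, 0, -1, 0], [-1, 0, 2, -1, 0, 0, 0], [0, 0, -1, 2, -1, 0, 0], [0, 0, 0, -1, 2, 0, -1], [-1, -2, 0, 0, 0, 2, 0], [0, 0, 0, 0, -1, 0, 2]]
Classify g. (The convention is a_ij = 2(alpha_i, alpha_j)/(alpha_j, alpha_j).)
The matrix has rank 7 with 2's on the diagonal. Reading the off-diagonal entries as Dynkin edges (a single edge where a_ij = a_ji = -1; a double or triple edge where a_ij * a_ji = 2 or 3), the diagram is a chain of 7 nodes with a double edge at one end; the terminal node there is the unique short simple root (B_7). One simple-root ordering that puts it in standard form is (alpha_7, alpha_5, alpha_4, alpha_3, alpha_1, alpha_6, alpha_2). So the algebra is type B_7, i.e. so(15).

type B_7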